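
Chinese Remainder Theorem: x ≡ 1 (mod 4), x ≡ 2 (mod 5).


m₁ = 4, m₂ = 5, gcd = 1, so CRT applies. M = m₁·m₂ = 20
Let M₁ = M/m₁ = 5, M₂ = M/m₂ = 4
Find y₁ ≡ M₁⁻¹ (mod m₁): 5⁻¹ ≡ 1 (mod 4)
Find y₂ ≡ M₂⁻¹ (mod m₂): 4⁻¹ ≡ 4 (mod 5)
x = a₁·M₁·y₁ + a₂·M₂·y₂ = 1·5·1 + 2·4·4 = 37
Reduce mod 20: x ≡ 17
Check: 17 mod 4 = 1 ✓, 17 mod 5 = 2 ✓

x ≡ 17 (mod 20)


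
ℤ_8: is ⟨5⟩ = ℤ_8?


g generates ℤ_n iff gcd(g, n) = 1
gcd(5, 8) = 1
Since gcd = 1, 5 is a generator.

Yes, 5 generates ℤ_8


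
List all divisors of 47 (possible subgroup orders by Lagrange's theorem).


Lagrange's theorem: |H| divides |G|
|G| = 47
Divisors of 47: 1, 47

Possible subgroup orders: {1, 47}


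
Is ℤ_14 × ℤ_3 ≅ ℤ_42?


Comparing ℤ_14 × ℤ_3 and ℤ_42:
gcd(14,3) = 1, so ℤ_14 × ℤ_3 ≅ ℤ_42 (CRT)

Yes, ℤ_14 × ℤ_3 ≅ ℤ_42


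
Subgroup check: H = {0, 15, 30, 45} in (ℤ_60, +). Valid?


Subgroup test for H = {0, 15, 30, 45} in (ℤ_60, +):
(1) 0 ∈ H? Yes
(2) Closure: for all a,b ∈ H, (a+b) mod 60 ∈ H? Yes
(3) Inverses: for all a ∈ H, -a mod 60 ∈ H? Yes

Yes, H is a subgroup of ℤ_60


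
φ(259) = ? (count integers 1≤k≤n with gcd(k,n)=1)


Factor n: 259 = 7 × 37
φ(n) = n · ∏(1 - 1/p) over distinct primes p | n
φ(259) = 259 · (1 - 1/7) · (1 - 1/37) = 216

φ(259) = 216


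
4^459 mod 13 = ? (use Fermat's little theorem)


Fermat's little theorem: if p is prime and gcd(a,p)=1, then a^(p-1) ≡ 1 (mod p)
p = 13 is prime, gcd(4,13) = 1
Reduce exponent: 459 mod 12 = 3
So 4^459 ≡ 4^3 (mod 13)
4^3 mod 13 = 12

4^459 ≡ 12 (mod 13)


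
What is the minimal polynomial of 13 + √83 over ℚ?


Let α = 13 + √83. Then α - 13 = √83, so (α - 13)² = 83, giving α² - 26α + 86 = 0. Degree 2 and α ∉ ℚ, so this is the minimal polynomial.

Minimal polynomial: x² - 26x + 86


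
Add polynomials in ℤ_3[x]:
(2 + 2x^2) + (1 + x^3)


Add coefficients mod 3:
x^0: 2 + 1 = 0 (mod 3)
x^1: 0 + 0 = 0 (mod 3)
x^2: 2 + 0 = 2 (mod 3)
x^3: 0 + 1 = 1 (mod 3)
Result: 2x^2 + x^3

f + g = 2x^2 + x^3


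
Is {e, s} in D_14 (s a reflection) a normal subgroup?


H = {e, s} in D_14 (s a reflection)
r·s·r⁻¹ = sr⁻² ≠ s for n ≥ 3, so {e, s} is not closed under conjugation

No, not a normal subgroup


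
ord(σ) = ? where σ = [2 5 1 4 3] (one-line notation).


Cycle decomposition: (1 2 5 3)
Cycle lengths: 4
Order = lcm(4) = 4

ord(σ) = 4


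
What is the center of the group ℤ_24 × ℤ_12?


Z(G) = {g ∈ G | gx = xg for all x ∈ G}
Direct product of abelian groups is abelian, so Z(G) = G

Z(ℤ_24 × ℤ_12) = ℤ_24 × ℤ_12


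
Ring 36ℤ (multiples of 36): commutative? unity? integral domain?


36ℤ is a commutative ring under +,× but has no multiplicative identity (1 ∉ 36ℤ); it has no zero divisors, but without unity it is not an integral domain
Commutative: Yes
Integral domain: No
Has unity: No

36ℤ (multiples of 36): Commutative=Yes, Unity=No


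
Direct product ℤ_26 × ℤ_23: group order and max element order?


|ℤ_26 × ℤ_23| = 26 × 23 = 598
Max element order = lcm(26,23) = 598
Cyclic? Yes (gcd=1)

|ℤ_26×ℤ_23| = 598, max element order = 598


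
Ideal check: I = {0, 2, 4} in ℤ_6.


Check ideal conditions for I = {0, 2, 4} in ℤ_6:
(1) I is an additive subgroup? Yes
(2) For r ∈ ℤ_6 and a ∈ I: r·a ∈ I? Yes

Yes, I is an ideal of ℤ_6


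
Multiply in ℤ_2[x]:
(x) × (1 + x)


Expand and collect like terms; reduce coefficients mod 2:
x^0: 0·1 = 0 ≡ 0 (mod 2)
x^1: 0·1 + 1·1 = 1 ≡ 1 (mod 2)
x^2: 1·1 = 1 ≡ 1 (mod 2)
Result: x + x^2

f · g = x + x^2


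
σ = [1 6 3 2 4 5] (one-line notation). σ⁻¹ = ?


To find σ⁻¹, swap domain and range:
σ(1) = 1 → σ⁻¹(1) = 1
σ(2) = 6 → σ⁻¹(6) = 2
σ(3) = 3 → σ⁻¹(3) = 3
σ(4) = 2 → σ⁻¹(2) = 4
σ(5) = 4 → σ⁻¹(4) = 5
σ(6) = 5 → σ⁻¹(5) = 6

σ⁻¹ = [1 4 3 5 6 2]


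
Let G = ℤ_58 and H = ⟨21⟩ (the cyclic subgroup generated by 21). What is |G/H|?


|⟨21⟩| = n / gcd(21, 58) = 58 / 1 = 58
H is normal (ℤ_58 is abelian).
|G/H| = |G| / |H| = 58 / 58 = 1

|G/H| = 1


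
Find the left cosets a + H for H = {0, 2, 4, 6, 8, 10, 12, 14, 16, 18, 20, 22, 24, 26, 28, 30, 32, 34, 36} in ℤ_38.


H = {0, 2, 4, 6, 8, 10, 12, 14, 16, 18, 20, 22, 24, 26, 28, 30, 32, 34, 36}, |H| = 19
Number of cosets = |G|/|H| = 38/19 = 2
0 + H = {0, 2, 4, 6, 8, 10, 12, 14, 16, 18, 20, 22, 24, 26, 28, 30, 32, 34, 36}
1 + H = {1, 3, 5, 7, 9, 11, 13, 15, 17, 19, 21, 23, 25, 27, 29, 31, 33, 35, 37}

Cosets: 0+H={0,2,4,6,8,10,12,14,16,18,20,22,24,26,28,30,32,34,36}; 1+H={1,3,5,7,9,11,13,15,17,19,21,23,25,27,29,31,33,35,37}


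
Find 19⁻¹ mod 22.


Use the extended Euclidean algorithm to write 1 = 19·s + 22·t; then s mod 22 is the inverse.
Euclidean algorithm:
  19 = 0·22 + 19
  22 = 1·19 + 3
  19 = 6·3 + 1
  3 = 3·1 + 0
gcd(19,22) = 1
Back-substitution gives: 19·(7) + 22·(-6) = 1
So 19⁻¹ ≡ 7 ≡ 7 (mod 22)
Check: 19 × 7 = 133 ≡ 1 (mod 22) ✓

19⁻¹ ≡ 7 (mod 22)


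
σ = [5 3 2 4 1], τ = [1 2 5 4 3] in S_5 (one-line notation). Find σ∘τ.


σ∘τ: apply τ first, then σ
1 →τ 1 →σ 5
2 →τ 2 →σ 3
3 →τ 5 →σ 1
4 →τ 4 →σ 4
5 →τ 3 →σ 2

σ∘τ = [5 3 1 4 2]


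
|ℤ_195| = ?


ℤ_n has n elements.

|ℤ_195| = 195


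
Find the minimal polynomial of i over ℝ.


i satisfies x² + 1 = 0, irreducible over ℝ

Minimal polynomial: x² + 1


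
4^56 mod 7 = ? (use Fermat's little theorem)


Fermat's little theorem: if p is prime and gcd(a,p)=1, then a^(p-1) ≡ 1 (mod p)
p = 7 is prime, gcd(4,7) = 1
Reduce exponent: 56 mod 6 = 2
So 4^56 ≡ 4^2 (mod 7)
4^2 mod 7 = 2

4^56 ≡ 2 (mod 7)


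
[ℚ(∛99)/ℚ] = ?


∛99 has minimal polynomial x³ - 99 (irreducible over ℚ since 99 is not a perfect cube)

[ℚ(∛99)/ℚ] = 3


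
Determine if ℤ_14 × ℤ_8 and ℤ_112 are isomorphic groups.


Comparing ℤ_14 × ℤ_8 and ℤ_112:
gcd(14,8) = 2 ≠ 1. Max element order in ℤ_14×ℤ_8 is lcm(14,8) = 56 < 112, so it has no element of order 112

No, ℤ_14 × ℤ_8 ≇ ℤ_112


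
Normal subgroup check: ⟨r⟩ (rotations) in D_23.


H = ⟨r⟩ (rotations) in D_23
The rotation subgroup ⟨r⟩ has index 2 in D_23, so it is normal

Yes, normal subgroup


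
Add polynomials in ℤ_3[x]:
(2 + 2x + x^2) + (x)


Add coefficients mod 3:
x^0: 2 + 0 = 2 (mod 3)
x^1: 2 + 1 = 0 (mod 3)
x^2: 1 + 0 = 1 (mod 3)
Result: 2 + x^2

f + g = 2 + x^2


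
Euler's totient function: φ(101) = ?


Factor n: 101 = 101
φ(n) = n · ∏(1 - 1/p) over distinct primes p | n
φ(101) = 101 · (1 - 1/101) = 100

φ(101) = 100


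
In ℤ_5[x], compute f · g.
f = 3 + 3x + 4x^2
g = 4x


Expand and collect like terms; reduce coefficients mod 5:
x^0: 3·0 = 0 ≡ 0 (mod 5)
x^1: 3·4 + 3·0 = 12 ≡ 2 (mod 5)
x^2: 3·4 + 4·0 = 12 ≡ 2 (mod 5)
x^3: 4·4 = 16 ≡ 1 (mod 5)
Result: 2x + 2x^2 + x^3

f · g = 2x + 2x^2 + x^3


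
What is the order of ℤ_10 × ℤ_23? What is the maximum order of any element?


|ℤ_10 × ℤ_23| = 10 × 23 = 230
Max element order = lcm(10,23) = 230
Cyclic? Yes (gcd=1)

|ℤ_10×ℤ_23| = 230, max element order = 230


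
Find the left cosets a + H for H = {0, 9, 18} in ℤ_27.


H = {0, 9, 18}, |H| = 3
Number of cosets = |G|/|H| = 27/3 = 9
0 + H = {0, 9, 18}
1 + H = {1, 10, 19}
2 + H = {2, 11, 20}
3 + H = {3, 12, 21}
4 + H = {4, 13, 22}
5 + H = {5, 14, 23}
6 + H = {6, 15, 24}
7 + H = {7, 16, 25}
8 + H = {8, 17, 26}

Cosets: 0+H={0,9,18}; 1+H={1,10,19}; 2+H={2,11,20}; 3+H={3,12,21}; 4+H={4,13,22}; 5+H={5,14,23}; 6+H={6,15,24}; 7+H={7,16,25}; 8+H={8,17,26}


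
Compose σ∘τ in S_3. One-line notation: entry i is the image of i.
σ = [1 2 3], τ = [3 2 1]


σ∘τ: apply τ first, then σ
1 →τ 3 →σ 3
2 →τ 2 →σ 2
3 →τ 1 →σ 1

σ∘τ = [3 2 1]


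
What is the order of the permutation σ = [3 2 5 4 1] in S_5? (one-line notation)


Cycle decomposition: (1 3 5)
Cycle lengths: 3
Order = lcm(3) = 3

ord(σ) = 3


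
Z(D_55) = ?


Z(G) = {g ∈ G | gx = xg for all x ∈ G}
For odd n, Z(D_n) = {e}: no nontrivial rotation commutes with all reflections

Z(D_55) = {e}


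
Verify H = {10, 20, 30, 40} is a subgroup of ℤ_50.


Subgroup test for H = {10, 20, 30, 40} in (ℤ_50, +):
(1) 0 ∈ H? No
(2) Closure: for all a,b ∈ H, (a+b) mod 50 ∈ H? No  [counterexample: 10 + 40 = 0 ∉ H]
(3) Inverses: for all a ∈ H, -a mod 50 ∈ H? Yes

No, H is not a subgroup of ℤ_50


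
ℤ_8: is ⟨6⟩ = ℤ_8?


g generates ℤ_n iff gcd(g, n) = 1
gcd(6, 8) = 2
Since gcd = 2 ≠ 1, ⟨6⟩ has order 4 < 8, so 6 is not a generator.

No, 6 does not generate ℤ_8


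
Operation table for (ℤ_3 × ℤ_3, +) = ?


Elements: {(0,0), (0,1), (0,2), (1,0), (1,1), (1,2), (2,0), (2,1), (2,2)}
Operation: componentwise addition mod (3, 3)
Entry (a, b) = ((a₁+b₁) mod 3, (a₂+b₂) mod 3)

Cayley table:
      | (0,0) | (0,1) | (0,2) | (1,0) | (1,1) | (1,2) | (2,0) | (2,1) | (2,2)
(0,0) | (0,0) | (0,1) | (0,2) | (1,0) | (1,1) | (1,2) | (2,0) | (2,1) | (2,2)
(0,1) | (0,1) | (0,2) | (0,0) | (1,1) | (1,2) | (1,0) | (2,1) | (2,2) | (2,0)
(0,2) | (0,2) | (0,0) | (0,1) | (1,2) | (1,0) | (1,1) | (2,2) | (2,0) | (2,1)
(1,0) | (1,0) | (1,1) | (1,2) | (2,0) | (2,1) | (2,2) | (0,0) | (0,1) | (0,2)
(1,1) | (1,1) | (1,2) | (1,0) | (2,1) | (2,2) | (2,0) | (0,1) | (0,2) | (0,0)
(1,2) | (1,2) | (1,0) | (1,1) | (2,2) | (2,0) | (2,1) | (0,2) | (0,0) | (0,1)
(2,0) | (2,0) | (2,1) | (2,2) | (0,0) | (0,1) | (0,2) | (1,0) | (1,1) | (1,2)
(2,1) | (2,1) | (2,2) | (2,0) | (0,1) | (0,2) | (0,0) | (1,1) | (1,2) | (1,0)
(2,2) | (2,2) | (2,0) | (2,1) | (0,2) | (0,0) | (0,1) | (1,2) | (1,0) | (1,1)


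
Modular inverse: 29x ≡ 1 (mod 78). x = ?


Use the extended Euclidean algorithm to write 1 = 29·s + 78·t; then s mod 78 is the inverse.
Euclidean algorithm:
  29 = 0·78 + 29
  78 = 2·29 + 20
  29 = 1·20 + 9
  20 = 2·9 + 2
  9 = 4·2 + 1
  2 = 2·1 + 0
gcd(29,78) = 1
Back-substitution gives: 29·(35) + 78·(-13) = 1
So 29⁻¹ ≡ 35 ≡ 35 (mod 78)
Check: 29 × 35 = 1015 ≡ 1 (mod 78) ✓

29⁻¹ ≡ 35 (mod 78)


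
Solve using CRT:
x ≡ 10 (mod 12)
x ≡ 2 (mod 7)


m₁ = 12, m₂ = 7, gcd = 1, so CRT applies. M = m₁·m₂ = 84
Let M₁ = M/m₁ = 7, M₂ = M/m₂ = 12
Find y₁ ≡ M₁⁻¹ (mod m₁): 7⁻¹ ≡ 7 (mod 12)
Find y₂ ≡ M₂⁻¹ (mod m₂): 12⁻¹ ≡ 3 (mod 7)
x = a₁·M₁·y₁ + a₂·M₂·y₂ = 10·7·7 + 2·12·3 = 562
Reduce mod 84: x ≡ 58
Check: 58 mod 12 = 10 ✓, 58 mod 7 = 2 ✓

x ≡ 58 (mod 84)


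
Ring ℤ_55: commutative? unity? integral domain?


ℤ_55 is a commutative ring with unity 1; 55 = 5×11 is composite, so 5·11 ≡ 0 gives zero divisors (not an integral domain)
Commutative: Yes
Integral domain: No
Has unity: Yes

ℤ_55: Commutative=Yes, Unity=Yes


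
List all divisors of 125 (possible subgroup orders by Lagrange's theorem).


Lagrange's theorem: |H| divides |G|
|G| = 125
Divisors of 125: 1, 5, 25, 125

Possible subgroup orders: {1, 5, 25, 125}


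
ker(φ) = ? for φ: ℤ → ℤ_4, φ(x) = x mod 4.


Kernel = preimage of identity
ker(φ) = {x ∈ ℤ : x ≡ 0 (mod 4)} = 4ℤ = {0, ±4, ±8, ...}

ker(φ) = 4ℤ


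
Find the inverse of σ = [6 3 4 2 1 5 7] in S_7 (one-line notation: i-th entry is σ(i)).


To find σ⁻¹, swap domain and range:
σ(1) = 6 → σ⁻¹(6) = 1
σ(2) = 3 → σ⁻¹(3) = 2
σ(3) = 4 → σ⁻¹(4) = 3
σ(4) = 2 → σ⁻¹(2) = 4
σ(5) = 1 → σ⁻¹(1) = 5
σ(6) = 5 → σ⁻¹(5) = 6
σ(7) = 7 → σ⁻¹(7) = 7

σ⁻¹ = [5 4 2 3 6 1 7]


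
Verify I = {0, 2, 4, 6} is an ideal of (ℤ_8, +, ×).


Check ideal conditions for I = {0, 2, 4, 6} in ℤ_8:
(1) I is an additive subgroup? Yes
(2) For r ∈ ℤ_8 and a ∈ I: r·a ∈ I? Yes

Yes, I is an ideal of ℤ_8


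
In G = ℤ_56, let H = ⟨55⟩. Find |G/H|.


|⟨55⟩| = n / gcd(55, 56) = 56 / 1 = 56
H is normal (ℤ_56 is abelian).
|G/H| = |G| / |H| = 56 / 56 = 1

|G/H| = 1


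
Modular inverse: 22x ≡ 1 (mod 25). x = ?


Use the extended Euclidean algorithm to write 1 = 22·s + 25·t; then s mod 25 is the inverse.
Euclidean algorithm:
  22 = 0·25 + 22
  25 = 1·22 + 3
  22 = 7·3 + 1
  3 = 3·1 + 0
gcd(22,25) = 1
Back-substitution gives: 22·(8) + 25·(-7) = 1
So 22⁻¹ ≡ 8 ≡ 8 (mod 25)
Check: 22 × 8 = 176 ≡ 1 (mod 25) ✓

22⁻¹ ≡ 8 (mod 25)


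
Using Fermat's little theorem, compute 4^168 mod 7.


Fermat's little theorem: if p is prime and gcd(a,p)=1, then a^(p-1) ≡ 1 (mod p)
p = 7 is prime, gcd(4,7) = 1
Reduce exponent: 168 mod 6 = 0
So 4^168 ≡ 4^0 (mod 7)
4^0 = 1

4^168 ≡ 1 (mod 7)


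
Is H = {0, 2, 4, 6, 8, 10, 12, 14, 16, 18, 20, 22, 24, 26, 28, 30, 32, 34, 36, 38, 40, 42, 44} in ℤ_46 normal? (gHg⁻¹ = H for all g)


H = {0, 2, 4, 6, 8, 10, 12, 14, 16, 18, 20, 22, 24, 26, 28, 30, 32, 34, 36, 38, 40, 42, 44} in ℤ_46
ℤ_46 is abelian; every subgroup of an abelian group is normal

Yes, normal subgroup


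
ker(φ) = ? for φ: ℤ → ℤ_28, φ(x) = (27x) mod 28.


Kernel = preimage of identity
ker(φ) = {x ∈ ℤ : 27x ≡ 0 (mod 28)}. gcd(27,28) = 1, so 27x ≡ 0 (mod 28) ⟺ x ≡ 0 (mod 28/1 = 28). Hence ker(φ) = 28ℤ

ker(φ) = 28ℤ


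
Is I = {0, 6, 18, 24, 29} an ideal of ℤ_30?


Check ideal conditions for I = {0, 6, 18, 24, 29} in ℤ_30:
(1) I is an additive subgroup? No
(2) For r ∈ ℤ_30 and a ∈ I: r·a ∈ I? No  [counterexample: r=2, a=6, r·a mod 30 = 12 ∉ I]

No, I is not an ideal of ℤ_30


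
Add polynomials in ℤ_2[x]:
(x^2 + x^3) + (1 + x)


Add coefficients mod 2:
x^0: 0 + 1 = 1 (mod 2)
x^1: 0 + 1 = 1 (mod 2)
x^2: 1 + 0 = 1 (mod 2)
x^3: 1 + 0 = 1 (mod 2)
Result: 1 + x + x^2 + x^3

f + g = 1 + x + x^2 + x^3


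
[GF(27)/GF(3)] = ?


GF(27) = GF(3^3), so the extension degree is 3

[GF(27)/GF(3)] = 3


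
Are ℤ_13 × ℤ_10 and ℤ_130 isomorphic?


Comparing ℤ_13 × ℤ_10 and ℤ_130:
gcd(13,10) = 1, so ℤ_13 × ℤ_10 ≅ ℤ_130 (CRT)

Yes, ℤ_13 × ℤ_10 ≅ ℤ_130


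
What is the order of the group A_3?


|A_n| = n!/2 (even permutations)
|A_3| = 3!/2 = 6/2 = 3

|A_3| = 3


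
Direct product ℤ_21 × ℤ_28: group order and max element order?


|ℤ_21 × ℤ_28| = 21 × 28 = 588
Max element order = lcm(21,28) = 84
Cyclic? No (gcd=7)

|ℤ_21×ℤ_28| = 588, max element order = 84


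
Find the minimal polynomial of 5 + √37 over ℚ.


Let α = 5 + √37. Then α - 5 = √37, so (α - 5)² = 37, giving α² - 10α - 12 = 0. Degree 2 and α ∉ ℚ, so this is the minimal polynomial.

Minimal polynomial: x² - 10x - 12


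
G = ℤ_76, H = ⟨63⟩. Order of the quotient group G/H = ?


|⟨63⟩| = n / gcd(63, 76) = 76 / 1 = 76
H is normal (ℤ_76 is abelian).
|G/H| = |G| / |H| = 76 / 76 = 1

|G/H| = 1


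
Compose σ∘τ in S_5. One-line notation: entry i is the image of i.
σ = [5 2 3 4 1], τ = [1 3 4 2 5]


σ∘τ: apply τ first, then σ
1 →τ 1 →σ 5
2 →τ 3 →σ 3
3 →τ 4 →σ 4
4 →τ 2 →σ 2
5 →τ 5 →σ 1

σ∘τ = [5 3 4 2 1]


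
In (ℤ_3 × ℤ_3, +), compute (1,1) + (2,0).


Operation: componentwise addition mod (3, 3)
(1,1) + (2,0) = ((a₁+b₁) mod 3, (a₂+b₂) mod 3) with a = (1,1), b = (2,0)

(1,1) + (2,0) = (0,1)


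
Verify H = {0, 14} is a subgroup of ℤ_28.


Subgroup test for H = {0, 14} in (ℤ_28, +):
(1) 0 ∈ H? Yes
(2) Closure: for all a,b ∈ H, (a+b) mod 28 ∈ H? Yes
(3) Inverses: for all a ∈ H, -a mod 28 ∈ H? Yes

Yes, H is a subgroup of ℤ_28


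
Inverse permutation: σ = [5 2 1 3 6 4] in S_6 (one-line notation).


To find σ⁻¹, swap domain and range:
σ(1) = 5 → σ⁻¹(5) = 1
σ(2) = 2 → σ⁻¹(2) = 2
σ(3) = 1 → σ⁻¹(1) = 3
σ(4) = 3 → σ⁻¹(3) = 4
σ(5) = 6 → σ⁻¹(6) = 5
σ(6) = 4 → σ⁻¹(4) = 6

σ⁻¹ = [3 2 4 6 1 5]


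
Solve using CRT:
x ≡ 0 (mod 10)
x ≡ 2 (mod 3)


m₁ = 10, m₂ = 3, gcd = 1, so CRT applies. M = m₁·m₂ = 30
Let M₁ = M/m₁ = 3, M₂ = M/m₂ = 10
Find y₁ ≡ M₁⁻¹ (mod m₁): 3⁻¹ ≡ 7 (mod 10)
Find y₂ ≡ M₂⁻¹ (mod m₂): 10⁻¹ ≡ 1 (mod 3)
x = a₁·M₁·y₁ + a₂·M₂·y₂ = 0·3·7 + 2·10·1 = 20
Reduce mod 30: x ≡ 20
Check: 20 mod 10 = 0 ✓, 20 mod 3 = 2 ✓

x ≡ 20 (mod 30)


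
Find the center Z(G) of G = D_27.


Z(G) = {g ∈ G | gx = xg for all x ∈ G}
For odd n, Z(D_n) = {e}: no nontrivial rotation commutes with all reflections

Z(D_27) = {e}


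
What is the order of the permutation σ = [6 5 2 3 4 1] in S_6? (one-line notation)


Cycle decomposition: (1 6) (2 5 4 3)
Cycle lengths: 2, 4
Order = lcm(2, 4) = 4

ord(σ) = 4


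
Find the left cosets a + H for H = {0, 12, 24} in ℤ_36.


H = {0, 12, 24}, |H| = 3
Number of cosets = |G|/|H| = 36/3 = 12
0 + H = {0, 12, 24}
1 + H = {1, 13, 25}
2 + H = {2, 14, 26}
3 + H = {3, 15, 27}
4 + H = {4, 16, 28}
5 + H = {5, 17, 29}
6 + H = {6, 18, 30}
7 + H = {7, 19, 31}
8 + H = {8, 20, 32}
9 + H = {9, 21, 33}
10 + H = {10, 22, 34}
11 + H = {11, 23, 35}

Cosets: 0+H={0,12,24}; 1+H={1,13,25}; 2+H={2,14,26}; 3+H={3,15,27}; 4+H={4,16,28}; 5+H={5,17,29}; 6+H={6,18,30}; 7+H={7,19,31}; 8+H={8,20,32}; 9+H={9,21,33}; 10+H={10,22,34}; 11+H={11,23,35}


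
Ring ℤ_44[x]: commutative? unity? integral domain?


ℤ_44 has zero divisors (2·22 ≡ 0), and these lift to constant zero divisors in ℤ_44[x]; so not an integral domain
Commutative: Yes
Integral domain: No
Has unity: Yes

ℤ_44[x]: Commutative=Yes, Unity=Yes


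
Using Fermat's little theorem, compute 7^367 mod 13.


Fermat's little theorem: if p is prime and gcd(a,p)=1, then a^(p-1) ≡ 1 (mod p)
p = 13 is prime, gcd(7,13) = 1
Reduce exponent: 367 mod 12 = 7
So 7^367 ≡ 7^7 (mod 13)
7^7 mod 13 = 6

7^367 ≡ 6 (mod 13)


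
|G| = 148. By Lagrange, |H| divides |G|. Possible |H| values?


Lagrange's theorem: |H| divides |G|
|G| = 148
Divisors of 148: 1, 2, 4, 37, 74, 148

Possible subgroup orders: {1, 2, 4, 37, 74, 148}


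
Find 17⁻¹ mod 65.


Use the extended Euclidean algorithm to write 1 = 17·s + 65·t; then s mod 65 is the inverse.
Euclidean algorithm:
  17 = 0·65 + 17
  65 = 3·17 + 14
  17 = 1·14 + 3
  14 = 4·3 + 2
  3 = 1·2 + 1
  2 = 2·1 + 0
gcd(17,65) = 1
Back-substitution gives: 17·(23) + 65·(-6) = 1
So 17⁻¹ ≡ 23 ≡ 23 (mod 65)
Check: 17 × 23 = 391 ≡ 1 (mod 65) ✓

17⁻¹ ≡ 23 (mod 65)


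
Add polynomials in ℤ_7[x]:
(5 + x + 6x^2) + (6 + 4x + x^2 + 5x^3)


Add coefficients mod 7:
x^0: 5 + 6 = 4 (mod 7)
x^1: 1 + 4 = 5 (mod 7)
x^2: 6 + 1 = 0 (mod 7)
x^3: 0 + 5 = 5 (mod 7)
Result: 4 + 5x + 5x^3

f + g = 4 + 5x + 5x^3


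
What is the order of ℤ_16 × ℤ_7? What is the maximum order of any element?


|ℤ_16 × ℤ_7| = 16 × 7 = 112
Max element order = lcm(16,7) = 112
Cyclic? Yes (gcd=1)

|ℤ_16×ℤ_7| = 112, max element order = 112


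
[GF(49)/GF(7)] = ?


GF(49) = GF(7^2), so the extension degree is 2

[GF(49)/GF(7)] = 2


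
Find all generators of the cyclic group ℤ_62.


g generates ℤ_n iff gcd(g,n) = 1
Prime factors of 62: 2, 31
Generators are g ∈ {1,...,61} not divisible by any of these primes.
Generators: {1, 3, 5, 7, 9, 11, 13, 15, 17, 19, 21, 23, 25, 27, 29, 33, 35, 37, 39, 41, 43, 45, 47, 49, 51, 53, 55, 57, 59, 61}
Number of generators = φ(62) = 30

Generators of ℤ_62 = {1, 3, 5, 7, 9, 11, 13, 15, 17, 19, 21, 23, 25, 27, 29, 33, 35, 37, 39, 41, 43, 45, 47, 49, 51, 53, 55, 57, 59, 61}


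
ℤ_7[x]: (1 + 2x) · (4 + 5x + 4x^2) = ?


Expand and collect like terms; reduce coefficients mod 7:
x^0: 1·4 = 4 ≡ 4 (mod 7)
x^1: 1·5 + 2·4 = 13 ≡ 6 (mod 7)
x^2: 1·4 + 2·5 = 14 ≡ 0 (mod 7)
x^3: 2·4 = 8 ≡ 1 (mod 7)
Result: 4 + 6x + x^3

f · g = 4 + 6x + x^3


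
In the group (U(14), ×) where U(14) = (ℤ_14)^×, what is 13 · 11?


Operation: multiplication mod 14
13 · 11 = (a × b) mod 14 with a = 13, b = 11

13 · 11 = 3


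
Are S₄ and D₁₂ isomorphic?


Comparing S₄ and D₁₂:
S₄ has trivial center; D₁₂ has center {e, r⁶}

No, S₄ ≇ D₁₂


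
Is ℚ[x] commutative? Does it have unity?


Polynomial ring over ℚ (an integral domain) is a commutative integral domain with unity 1
Commutative: Yes
Integral domain: Yes
Has unity: Yes

ℚ[x]: Commutative=Yes, Unity=Yes


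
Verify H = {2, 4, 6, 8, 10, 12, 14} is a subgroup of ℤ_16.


Subgroup test for H = {2, 4, 6, 8, 10, 12, 14} in (ℤ_16, +):
(1) 0 ∈ H? No
(2) Closure: for all a,b ∈ H, (a+b) mod 16 ∈ H? No  [counterexample: 2 + 14 = 0 ∉ H]
(3) Inverses: for all a ∈ H, -a mod 16 ∈ H? Yes

No, H is not a subgroup of ℤ_16


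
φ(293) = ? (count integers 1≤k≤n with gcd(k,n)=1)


Factor n: 293 = 293
φ(n) = n · ∏(1 - 1/p) over distinct primes p | n
φ(293) = 293 · (1 - 1/293) = 292

φ(293) = 292


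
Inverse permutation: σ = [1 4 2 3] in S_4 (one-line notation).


To find σ⁻¹, swap domain and range:
σ(1) = 1 → σ⁻¹(1) = 1
σ(2) = 4 → σ⁻¹(4) = 2
σ(3) = 2 → σ⁻¹(2) = 3
σ(4) = 3 → σ⁻¹(3) = 4

σ⁻¹ = [1 3 4 2]


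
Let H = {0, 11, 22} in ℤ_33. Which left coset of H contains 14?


14 + H = {14 + h (mod 33) : h ∈ H}
14+0=14, 14+11=25, 14+22=3
14 + H = {3, 14, 25} = 3 + H

14 + H = {3, 14, 25}


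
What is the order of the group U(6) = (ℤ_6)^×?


U(n) is the group of units mod n; |U(n)| = φ(n)
|U(6)| = φ(6) = 2

|U(6) = (ℤ_6)^×| = 2


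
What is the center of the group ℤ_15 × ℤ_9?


Z(G) = {g ∈ G | gx = xg for all x ∈ G}
Direct product of abelian groups is abelian, so Z(G) = G

Z(ℤ_15 × ℤ_9) = ℤ_15 × ℤ_9


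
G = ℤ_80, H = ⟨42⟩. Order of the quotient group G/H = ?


|⟨42⟩| = n / gcd(42, 80) = 80 / 2 = 40
H is normal (ℤ_80 is abelian).
|G/H| = |G| / |H| = 80 / 40 = 2

|G/H| = 2


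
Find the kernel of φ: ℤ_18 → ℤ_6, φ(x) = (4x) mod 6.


Kernel = preimage of identity
ker(φ) = {x ∈ ℤ_18 : 4x ≡ 0 (mod 6)}. Since 6 | 18, φ is well-defined. The kernel is the cyclic subgroup ⟨3⟩ of ℤ_18 (order 6), i.e. {0, 3, 6, 9, 12, 15}

ker(φ) = {0, 3, 6, 9, 12, 15}


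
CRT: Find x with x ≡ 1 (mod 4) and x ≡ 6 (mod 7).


m₁ = 4, m₂ = 7, gcd = 1, so CRT applies. M = m₁·m₂ = 28
Let M₁ = M/m₁ = 7, M₂ = M/m₂ = 4
Find y₁ ≡ M₁⁻¹ (mod m₁): 7⁻¹ ≡ 3 (mod 4)
Find y₂ ≡ M₂⁻¹ (mod m₂): 4⁻¹ ≡ 2 (mod 7)
x = a₁·M₁·y₁ + a₂·M₂·y₂ = 1·7·3 + 6·4·2 = 69
Reduce mod 28: x ≡ 13
Check: 13 mod 4 = 1 ✓, 13 mod 7 = 6 ✓

x ≡ 13 (mod 28)


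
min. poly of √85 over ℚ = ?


√85 satisfies x² - 85 = 0, irreducible over ℚ since 85 is squarefree

Minimal polynomial: x² - 85


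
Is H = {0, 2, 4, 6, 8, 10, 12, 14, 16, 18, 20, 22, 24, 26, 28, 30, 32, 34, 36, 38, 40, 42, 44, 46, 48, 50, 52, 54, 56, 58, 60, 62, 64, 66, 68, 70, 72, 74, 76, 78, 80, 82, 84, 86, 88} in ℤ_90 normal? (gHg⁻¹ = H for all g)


H = {0, 2, 4, 6, 8, 10, 12, 14, 16, 18, 20, 22, 24, 26, 28, 30, 32, 34, 36, 38, 40, 42, 44, 46, 48, 50, 52, 54, 56, 58, 60, 62, 64, 66, 68, 70, 72, 74, 76, 78, 80, 82, 84, 86, 88} in ℤ_90
ℤ_90 is abelian; every subgroup of an abelian group is normal

Yes, normal subgroup


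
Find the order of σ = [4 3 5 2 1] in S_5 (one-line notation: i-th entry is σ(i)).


Cycle decomposition: (1 4 2 3 5)
Cycle lengths: 5
Order = lcm(5) = 5

ord(σ) = 5


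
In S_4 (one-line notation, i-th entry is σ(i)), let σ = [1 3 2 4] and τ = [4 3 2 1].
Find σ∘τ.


σ∘τ: apply τ first, then σ
1 →τ 4 →σ 4
2 →τ 3 →σ 2
3 →τ 2 →σ 3
4 →τ 1 →σ 1

σ∘τ = [4 2 3 1]


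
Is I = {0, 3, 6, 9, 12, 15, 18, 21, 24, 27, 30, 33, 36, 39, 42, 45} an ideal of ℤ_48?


Check ideal conditions for I = {0, 3, 6, 9, 12, 15, 18, 21, 24, 27, 30, 33, 36, 39, 42, 45} in ℤ_48:
(1) I is an additive subgroup? Yes
(2) For r ∈ ℤ_48 and a ∈ I: r·a ∈ I? Yes

Yes, I is an ideal of ℤ_48


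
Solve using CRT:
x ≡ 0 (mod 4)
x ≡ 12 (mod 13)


m₁ = 4, m₂ = 13, gcd = 1, so CRT applies. M = m₁·m₂ = 52
Let M₁ = M/m₁ = 13, M₂ = M/m₂ = 4
Find y₁ ≡ M₁⁻¹ (mod m₁): 13⁻¹ ≡ 1 (mod 4)
Find y₂ ≡ M₂⁻¹ (mod m₂): 4⁻¹ ≡ 10 (mod 13)
x = a₁·M₁·y₁ + a₂·M₂·y₂ = 0·13·1 + 12·4·10 = 480
Reduce mod 52: x ≡ 12
Check: 12 mod 4 = 0 ✓, 12 mod 13 = 12 ✓

x ≡ 12 (mod 52)


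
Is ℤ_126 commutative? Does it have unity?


ℤ_126 is a commutative ring with unity 1; 126 = 2×63 is composite, so 2·63 ≡ 0 gives zero divisors (not an integral domain)
Commutative: Yes
Integral domain: No
Has unity: Yes

ℤ_126: Commutative=Yes, Unity=Yes


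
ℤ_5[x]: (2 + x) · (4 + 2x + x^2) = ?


Expand and collect like terms; reduce coefficients mod 5:
x^0: 2·4 = 8 ≡ 3 (mod 5)
x^1: 2·2 + 1·4 = 8 ≡ 3 (mod 5)
x^2: 2·1 + 1·2 = 4 ≡ 4 (mod 5)
x^3: 1·1 = 1 ≡ 1 (mod 5)
Result: 3 + 3x + 4x^2 + x^3

f · g = 3 + 3x + 4x^2 + x^3


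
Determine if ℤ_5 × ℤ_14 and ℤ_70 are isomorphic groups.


Comparing ℤ_5 × ℤ_14 and ℤ_70:
gcd(5,14) = 1, so ℤ_5 × ℤ_14 ≅ ℤ_70 (CRT)

Yes, ℤ_5 × ℤ_14 ≅ ℤ_70


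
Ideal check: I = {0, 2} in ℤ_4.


Check ideal conditions for I = {0, 2} in ℤ_4:
(1) I is an additive subgroup? Yes
(2) For r ∈ ℤ_4 and a ∈ I: r·a ∈ I? Yes

Yes, I is an ideal of ℤ_4


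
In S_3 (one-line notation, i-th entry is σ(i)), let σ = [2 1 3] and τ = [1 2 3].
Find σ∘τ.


σ∘τ: apply τ first, then σ
1 →τ 1 →σ 2
2 →τ 2 →σ 1
3 →τ 3 →σ 3

σ∘τ = [2 1 3]


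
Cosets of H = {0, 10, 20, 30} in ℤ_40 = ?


H = {0, 10, 20, 30}, |H| = 4
Number of cosets = |G|/|H| = 40/4 = 10
0 + H = {0, 10, 20, 30}
1 + H = {1, 11, 21, 31}
2 + H = {2, 12, 22, 32}
3 + H = {3, 13, 23, 33}
4 + H = {4, 14, 24, 34}
5 + H = {5, 15, 25, 35}
6 + H = {6, 16, 26, 36}
7 + H = {7, 17, 27, 37}
8 + H = {8, 18, 28, 38}
9 + H = {9, 19, 29, 39}

Cosets: 0+H={0,10,20,30}; 1+H={1,11,21,31}; 2+H={2,12,22,32}; 3+H={3,13,23,33}; 4+H={4,14,24,34}; 5+H={5,15,25,35}; 6+H={6,16,26,36}; 7+H={7,17,27,37}; 8+H={8,18,28,38}; 9+H={9,19,29,39}


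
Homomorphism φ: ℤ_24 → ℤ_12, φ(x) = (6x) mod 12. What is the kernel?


Kernel = preimage of identity
ker(φ) = {x ∈ ℤ_24 : 6x ≡ 0 (mod 12)}. Since 12 | 24, φ is well-defined. The kernel is the cyclic subgroup ⟨2⟩ of ℤ_24 (order 12), i.e. {0, 2, 4, 6, 8, 10, 12, 14, 16, 18, 20, 22}

ker(φ) = {0, 2, 4, 6, 8, 10, 12, 14, 16, 18, 20, 22}


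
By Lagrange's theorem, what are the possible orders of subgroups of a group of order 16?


Lagrange's theorem: |H| divides |G|
|G| = 16
Divisors of 16: 1, 2, 4, 8, 16

Possible subgroup orders: {1, 2, 4, 8, 16}


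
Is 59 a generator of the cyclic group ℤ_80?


g generates ℤ_n iff gcd(g, n) = 1
gcd(59, 80) = 1
Since gcd = 1, 59 is a generator.

Yes, 59 generates ℤ_80


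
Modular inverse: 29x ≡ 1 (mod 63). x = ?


Use the extended Euclidean algorithm to write 1 = 29·s + 63·t; then s mod 63 is the inverse.
Euclidean algorithm:
  29 = 0·63 + 29
  63 = 2·29 + 5
  29 = 5·5 + 4
  5 = 1·4 + 1
  4 = 4·1 + 0
gcd(29,63) = 1
Back-substitution gives: 29·(-13) + 63·(6) = 1
So 29⁻¹ ≡ -13 ≡ 50 (mod 63)
Check: 29 × 50 = 1450 ≡ 1 (mod 63) ✓

29⁻¹ ≡ 50 (mod 63)


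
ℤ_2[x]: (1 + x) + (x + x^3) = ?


Add coefficients mod 2:
x^0: 1 + 0 = 1 (mod 2)
x^1: 1 + 1 = 0 (mod 2)
x^2: 0 + 0 = 0 (mod 2)
x^3: 0 + 1 = 1 (mod 2)
Result: 1 + x^3

f + g = 1 + x^3


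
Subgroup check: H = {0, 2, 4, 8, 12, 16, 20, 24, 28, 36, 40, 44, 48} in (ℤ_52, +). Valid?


Subgroup test for H = {0, 2, 4, 8, 12, 16, 20, 24, 28, 36, 40, 44, 48} in (ℤ_52, +):
(1) 0 ∈ H? Yes
(2) Closure: for all a,b ∈ H, (a+b) mod 52 ∈ H? No  [counterexample: 2 + 4 = 6 ∉ H]
(3) Inverses: for all a ∈ H, -a mod 52 ∈ H? No

No, H is not a subgroup of ℤ_52


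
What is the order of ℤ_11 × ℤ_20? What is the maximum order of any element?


|ℤ_11 × ℤ_20| = 11 × 20 = 220
Max element order = lcm(11,20) = 220
Cyclic? Yes (gcd=1)

|ℤ_11×ℤ_20| = 220, max element order = 220


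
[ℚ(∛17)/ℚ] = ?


∛17 has minimal polynomial x³ - 17 (irreducible over ℚ since 17 is not a perfect cube)

[ℚ(∛17)/ℚ] = 3


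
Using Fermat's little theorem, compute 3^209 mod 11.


Fermat's little theorem: if p is prime and gcd(a,p)=1, then a^(p-1) ≡ 1 (mod p)
p = 11 is prime, gcd(3,11) = 1
Reduce exponent: 209 mod 10 = 9
So 3^209 ≡ 3^9 (mod 11)
3^9 mod 11 = 4

3^209 ≡ 4 (mod 11)


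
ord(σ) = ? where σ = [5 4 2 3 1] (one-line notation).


Cycle decomposition: (1 5) (2 4 3)
Cycle lengths: 2, 3
Order = lcm(2, 3) = 6

ord(σ) = 6


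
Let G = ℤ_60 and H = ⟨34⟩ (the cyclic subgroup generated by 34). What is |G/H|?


|⟨34⟩| = n / gcd(34, 60) = 60 / 2 = 30
H is normal (ℤ_60 is abelian).
|G/H| = |G| / |H| = 60 / 30 = 2

|G/H| = 2


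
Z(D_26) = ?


Z(G) = {g ∈ G | gx = xg for all x ∈ G}
For even n, Z(D_n) = {e, r^(n/2)}: the 180° rotation r^13 commutes with every reflection and rotation

Z(D_26) = {e, r^13}


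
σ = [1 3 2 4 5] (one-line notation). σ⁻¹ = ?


To find σ⁻¹, swap domain and range:
σ(1) = 1 → σ⁻¹(1) = 1
σ(2) = 3 → σ⁻¹(3) = 2
σ(3) = 2 → σ⁻¹(2) = 3
σ(4) = 4 → σ⁻¹(4) = 4
σ(5) = 5 → σ⁻¹(5) = 5

σ⁻¹ = [1 3 2 4 5]


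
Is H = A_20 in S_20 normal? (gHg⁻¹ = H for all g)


H = A_20 in S_20
A_20 has index 2 in S_20, and every subgroup of index 2 is normal

Yes, normal subgroup


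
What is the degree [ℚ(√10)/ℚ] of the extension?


√10 has minimal polynomial x² - 10 (irreducible over ℚ since 10 is squarefree)

[ℚ(√10)/ℚ] = 2


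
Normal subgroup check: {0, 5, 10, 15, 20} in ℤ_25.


H = {0, 5, 10, 15, 20} in ℤ_25
ℤ_25 is abelian; every subgroup of an abelian group is normal

Yes, normal subgroup


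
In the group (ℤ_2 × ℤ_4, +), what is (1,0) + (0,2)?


Operation: componentwise addition mod (2, 4)
(1,0) + (0,2) = ((a₁+b₁) mod 2, (a₂+b₂) mod 4) with a = (1,0), b = (0,2)

(1,0) + (0,2) = (1,2)


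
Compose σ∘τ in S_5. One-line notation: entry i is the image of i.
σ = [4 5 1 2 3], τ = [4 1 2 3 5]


σ∘τ: apply τ first, then σ
1 →τ 4 →σ 2
2 →τ 1 →σ 4
3 →τ 2 →σ 5
4 →τ 3 →σ 1
5 →τ 5 →σ 3

σ∘τ = [2 4 5 1 3]


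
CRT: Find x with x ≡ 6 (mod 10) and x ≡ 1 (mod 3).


m₁ = 10, m₂ = 3, gcd = 1, so CRT applies. M = m₁·m₂ = 30
Let M₁ = M/m₁ = 3, M₂ = M/m₂ = 10
Find y₁ ≡ M₁⁻¹ (mod m₁): 3⁻¹ ≡ 7 (mod 10)
Find y₂ ≡ M₂⁻¹ (mod m₂): 10⁻¹ ≡ 1 (mod 3)
x = a₁·M₁·y₁ + a₂·M₂·y₂ = 6·3·7 + 1·10·1 = 136
Reduce mod 30: x ≡ 16
Check: 16 mod 10 = 6 ✓, 16 mod 3 = 1 ✓

x ≡ 16 (mod 30)


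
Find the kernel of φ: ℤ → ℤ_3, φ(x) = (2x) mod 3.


Kernel = preimage of identity
ker(φ) = {x ∈ ℤ : 2x ≡ 0 (mod 3)}. gcd(2,3) = 1, so 2x ≡ 0 (mod 3) ⟺ x ≡ 0 (mod 3/1 = 3). Hence ker(φ) = 3ℤ

ker(φ) = 3ℤ


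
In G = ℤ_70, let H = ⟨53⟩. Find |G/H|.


|⟨53⟩| = n / gcd(53, 70) = 70 / 1 = 70
H is normal (ℤ_70 is abelian).
|G/H| = |G| / |H| = 70 / 70 = 1

|G/H| = 1


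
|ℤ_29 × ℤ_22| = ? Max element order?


|ℤ_29 × ℤ_22| = 29 × 22 = 638
Max element order = lcm(29,22) = 638
Cyclic? Yes (gcd=1)

|ℤ_29×ℤ_22| = 638, max element order = 638


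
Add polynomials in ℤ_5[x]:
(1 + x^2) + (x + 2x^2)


Add coefficients mod 5:
x^0: 1 + 0 = 1 (mod 5)
x^1: 0 + 1 = 1 (mod 5)
x^2: 1 + 2 = 3 (mod 5)
Result: 1 + x + 3x^2

f + g = 1 + x + 3x^2


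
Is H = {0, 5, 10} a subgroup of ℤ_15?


Subgroup test for H = {0, 5, 10} in (ℤ_15, +):
(1) 0 ∈ H? Yes
(2) Closure: for all a,b ∈ H, (a+b) mod 15 ∈ H? Yes
(3) Inverses: for all a ∈ H, -a mod 15 ∈ H? Yes

Yes, H is a subgroup of ℤ_15


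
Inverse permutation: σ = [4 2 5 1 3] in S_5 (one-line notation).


To find σ⁻¹, swap domain and range:
σ(1) = 4 → σ⁻¹(4) = 1
σ(2) = 2 → σ⁻¹(2) = 2
σ(3) = 5 → σ⁻¹(5) = 3
σ(4) = 1 → σ⁻¹(1) = 4
σ(5) = 3 → σ⁻¹(3) = 5

σ⁻¹ = [4 2 5 1 3]


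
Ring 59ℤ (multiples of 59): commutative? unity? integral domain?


59ℤ is a commutative ring under +,× but has no multiplicative identity (1 ∉ 59ℤ); it has no zero divisors, but without unity it is not an integral domain
Commutative: Yes
Integral domain: No
Has unity: No

59ℤ (multiples of 59): Commutative=Yes, Unity=No


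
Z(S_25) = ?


Z(G) = {g ∈ G | gx = xg for all x ∈ G}
S_n is non-abelian for n ≥ 3; Z(S_25) is trivial

Z(S_25) = {e}


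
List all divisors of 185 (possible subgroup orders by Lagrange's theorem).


Lagrange's theorem: |H| divides |G|
|G| = 185
Divisors of 185: 1, 5, 37, 185

Possible subgroup orders: {1, 5, 37, 185}


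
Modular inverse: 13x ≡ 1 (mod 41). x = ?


Use the extended Euclidean algorithm to write 1 = 13·s + 41·t; then s mod 41 is the inverse.
Euclidean algorithm:
  13 = 0·41 + 13
  41 = 3·13 + 2
  13 = 6·2 + 1
  2 = 2·1 + 0
gcd(13,41) = 1
Back-substitution gives: 13·(19) + 41·(-6) = 1
So 13⁻¹ ≡ 19 ≡ 19 (mod 41)
Check: 13 × 19 = 247 ≡ 1 (mod 41) ✓

13⁻¹ ≡ 19 (mod 41)


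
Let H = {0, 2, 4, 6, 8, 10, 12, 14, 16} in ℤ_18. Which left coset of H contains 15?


15 + H = {15 + h (mod 18) : h ∈ H}
15+0=15, 15+2=17, 15+4=1, 15+6=3, 15+8=5, 15+10=7, 15+12=9, 15+14=11, 15+16=13
15 + H = {1, 3, 5, 7, 9, 11, 13, 15, 17} = 1 + H

15 + H = {1, 3, 5, 7, 9, 11, 13, 15, 17}


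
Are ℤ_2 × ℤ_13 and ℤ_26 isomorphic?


Comparing ℤ_2 × ℤ_13 and ℤ_26:
gcd(2,13) = 1, so ℤ_2 × ℤ_13 ≅ ℤ_26 (CRT)

Yes, ℤ_2 × ℤ_13 ≅ ℤ_26


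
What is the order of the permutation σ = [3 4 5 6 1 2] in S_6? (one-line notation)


Cycle decomposition: (1 3 5) (2 4 6)
Cycle lengths: 3, 3
Order = lcm(3, 3) = 3

ord(σ) = 3


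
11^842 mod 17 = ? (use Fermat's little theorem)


Fermat's little theorem: if p is prime and gcd(a,p)=1, then a^(p-1) ≡ 1 (mod p)
p = 17 is prime, gcd(11,17) = 1
Reduce exponent: 842 mod 16 = 10
So 11^842 ≡ 11^10 (mod 17)
11^10 mod 17 = 15

11^842 ≡ 15 (mod 17)


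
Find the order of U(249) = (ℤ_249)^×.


U(n) is the group of units mod n; |U(n)| = φ(n)
|U(249)| = φ(249) = 164

|U(249) = (ℤ_249)^×| = 164


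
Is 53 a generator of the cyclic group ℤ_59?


g generates ℤ_n iff gcd(g, n) = 1
gcd(53, 59) = 1
Since gcd = 1, 53 is a generator.

Yes, 53 generates ℤ_59


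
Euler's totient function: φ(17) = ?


φ(n) = count of k ∈ {1,...,n} with gcd(k,n)=1
Coprimes to 17: {1, 2, 3, 4, 5, 6, 7, 8, 9, 10, 11, 12, 13, 14, 15, 16}
Count: 16

φ(17) = 16


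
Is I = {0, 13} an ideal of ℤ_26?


Check ideal conditions for I = {0, 13} in ℤ_26:
(1) I is an additive subgroup? Yes
(2) For r ∈ ℤ_26 and a ∈ I: r·a ∈ I? Yes

Yes, I is an ideal of ℤ_26


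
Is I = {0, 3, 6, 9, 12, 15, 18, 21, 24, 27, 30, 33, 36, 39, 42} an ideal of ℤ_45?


Check ideal conditions for I = {0, 3, 6, 9, 12, 15, 18, 21, 24, 27, 30, 33, 36, 39, 42} in ℤ_45:
(1) I is an additive subgroup? Yes
(2) For r ∈ ℤ_45 and a ∈ I: r·a ∈ I? Yes

Yes, I is an ideal of ℤ_45


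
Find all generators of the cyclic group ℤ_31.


g generates ℤ_n iff gcd(g,n) = 1
Prime factors of 31: 31
Generators are g ∈ {1,...,30} not divisible by any of these primes.
Generators: {1, 2, 3, 4, 5, 6, 7, 8, 9, 10, 11, 12, 13, 14, 15, 16, 17, 18, 19, 20, 21, 22, 23, 24, 25, 26, 27, 28, 29, 30}
Number of generators = φ(31) = 30

Generators of ℤ_31 = {1, 2, 3, 4, 5, 6, 7, 8, 9, 10, 11, 12, 13, 14, 15, 16, 17, 18, 19, 20, 21, 22, 23, 24, 25, 26, 27, 28, 29, 30}


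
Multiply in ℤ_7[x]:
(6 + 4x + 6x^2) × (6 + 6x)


Expand and collect like terms; reduce coefficients mod 7:
x^0: 6·6 = 36 ≡ 1 (mod 7)
x^1: 6·6 + 4·6 = 60 ≡ 4 (mod 7)
x^2: 4·6 + 6·6 = 60 ≡ 4 (mod 7)
x^3: 6·6 = 36 ≡ 1 (mod 7)
Result: 1 + 4x + 4x^2 + x^3

f · g = 1 + 4x + 4x^2 + x^3


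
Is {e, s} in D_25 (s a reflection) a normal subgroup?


H = {e, s} in D_25 (s a reflection)
r·s·r⁻¹ = sr⁻² ≠ s for n ≥ 3, so {e, s} is not closed under conjugation

No, not a normal subgroup


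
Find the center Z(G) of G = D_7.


Z(G) = {g ∈ G | gx = xg for all x ∈ G}
For odd n, Z(D_n) = {e}: no nontrivial rotation commutes with all reflections

Z(D_7) = {e}


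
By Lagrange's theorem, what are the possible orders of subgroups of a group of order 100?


Lagrange's theorem: |H| divides |G|
|G| = 100
Divisors of 100: 1, 2, 4, 5, 10, 20, 25, 50, 100

Possible subgroup orders: {1, 2, 4, 5, 10, 20, 25, 50, 100}


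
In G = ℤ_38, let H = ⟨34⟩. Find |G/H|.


|⟨34⟩| = n / gcd(34, 38) = 38 / 2 = 19
H is normal (ℤ_38 is abelian).
|G/H| = |G| / |H| = 38 / 19 = 2

|G/H| = 2


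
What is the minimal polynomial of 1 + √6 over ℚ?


Let α = 1 + √6. Then α - 1 = √6, so (α - 1)² = 6, giving α² - 2α - 5 = 0. Degree 2 and α ∉ ℚ, so this is the minimal polynomial.

Minimal polynomial: x² - 2x - 5


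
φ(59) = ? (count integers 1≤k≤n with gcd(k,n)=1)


Factor n: 59 = 59
φ(n) = n · ∏(1 - 1/p) over distinct primes p | n
φ(59) = 59 · (1 - 1/59) = 58

φ(59) = 58


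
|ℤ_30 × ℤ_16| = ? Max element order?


|ℤ_30 × ℤ_16| = 30 × 16 = 480
Max element order = lcm(30,16) = 240
Cyclic? No (gcd=2)

|ℤ_30×ℤ_16| = 480, max element order = 240


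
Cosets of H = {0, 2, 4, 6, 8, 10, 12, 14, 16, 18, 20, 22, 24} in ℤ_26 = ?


H = {0, 2, 4, 6, 8, 10, 12, 14, 16, 18, 20, 22, 24}, |H| = 13
Number of cosets = |G|/|H| = 26/13 = 2
0 + H = {0, 2, 4, 6, 8, 10, 12, 14, 16, 18, 20, 22, 24}
1 + H = {1, 3, 5, 7, 9, 11, 13, 15, 17, 19, 21, 23, 25}

Cosets: 0+H={0,2,4,6,8,10,12,14,16,18,20,22,24}; 1+H={1,3,5,7,9,11,13,15,17,19,21,23,25}


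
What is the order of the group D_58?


|D_n| = 2n (n rotations and n reflections)
|D_58| = 2×58 = 116

|D_58| = 116


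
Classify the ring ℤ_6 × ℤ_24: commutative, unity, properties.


Direct product ring; commutative with unity (1,1); but (1,0)·(0,1) = (0,0) gives zero divisors, so not an integral domain
Commutative: Yes
Integral domain: No
Has unity: Yes

ℤ_6 × ℤ_24: Commutative=Yes, Unity=Yes


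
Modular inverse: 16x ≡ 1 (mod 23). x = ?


Use the extended Euclidean algorithm to write 1 = 16·s + 23·t; then s mod 23 is the inverse.
Euclidean algorithm:
  16 = 0·23 + 16
  23 = 1·16 + 7
  16 = 2·7 + 2
  7 = 3·2 + 1
  2 = 2·1 + 0
gcd(16,23) = 1
Back-substitution gives: 16·(-10) + 23·(7) = 1
So 16⁻¹ ≡ -10 ≡ 13 (mod 23)
Check: 16 × 13 = 208 ≡ 1 (mod 23) ✓

16⁻¹ ≡ 13 (mod 23)


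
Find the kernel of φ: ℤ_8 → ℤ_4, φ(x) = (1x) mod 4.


Kernel = preimage of identity
ker(φ) = {x ∈ ℤ_8 : 1x ≡ 0 (mod 4)}. Since 4 | 8, φ is well-defined. The kernel is the cyclic subgroup ⟨4⟩ of ℤ_8 (order 2), i.e. {0, 4}

ker(φ) = {0, 4}


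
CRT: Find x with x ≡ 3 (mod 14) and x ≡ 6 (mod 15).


m₁ = 14, m₂ = 15, gcd = 1, so CRT applies. M = m₁·m₂ = 210
Let M₁ = M/m₁ = 15, M₂ = M/m₂ = 14
Find y₁ ≡ M₁⁻¹ (mod m₁): 15⁻¹ ≡ 1 (mod 14)
Find y₂ ≡ M₂⁻¹ (mod m₂): 14⁻¹ ≡ 14 (mod 15)
x = a₁·M₁·y₁ + a₂·M₂·y₂ = 3·15·1 + 6·14·14 = 1221
Reduce mod 210: x ≡ 171
Check: 171 mod 14 = 3 ✓, 171 mod 15 = 6 ✓

x ≡ 171 (mod 210)


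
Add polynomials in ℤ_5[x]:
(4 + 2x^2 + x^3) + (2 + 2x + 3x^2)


Add coefficients mod 5:
x^0: 4 + 2 = 1 (mod 5)
x^1: 0 + 2 = 2 (mod 5)
x^2: 2 + 3 = 0 (mod 5)
x^3: 1 + 0 = 1 (mod 5)
Result: 1 + 2x + x^3

f + g = 1 + 2x + x^3
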